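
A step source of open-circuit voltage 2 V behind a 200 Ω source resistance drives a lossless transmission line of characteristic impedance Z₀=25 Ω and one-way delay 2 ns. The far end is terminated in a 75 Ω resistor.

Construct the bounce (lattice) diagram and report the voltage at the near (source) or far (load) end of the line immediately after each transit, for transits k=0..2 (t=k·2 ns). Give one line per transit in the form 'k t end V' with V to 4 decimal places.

Γ_L=0.500000, Γ_S=0.777778; launch V₁=2·25/225=0.222222
k=0 src: V=0.2222
k=1 load: inc=0.222222, refl=0.222222·0.500000=0.1111; V=0.000000+0.222222+0.111111=0.3333
k=2 src: inc=0.111111, refl=0.111111·0.777778=0.0864; V=0.222222+0.111111+0.086420=0.4198

0 0 source 0.2222
1 2 load 0.3333
2 4 source 0.4198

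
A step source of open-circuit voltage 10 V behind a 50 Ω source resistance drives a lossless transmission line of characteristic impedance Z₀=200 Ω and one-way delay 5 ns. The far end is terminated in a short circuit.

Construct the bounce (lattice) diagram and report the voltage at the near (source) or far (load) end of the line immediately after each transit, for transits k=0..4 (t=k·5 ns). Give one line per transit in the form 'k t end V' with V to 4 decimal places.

0 0 source 8.0000
1 5 load 0.0000
2 10 source 4.8000
3 15 load 0.0000
4 20 source 2.8800

Γ_L=-1.000000, Γ_S=-0.600000; launch V₁=10·200/250=8.000000
k=0 src: V=8.0000
k=1 load: inc=8.000000, refl=8.000000·-1.000000=-8.0000; V=0.000000+8.000000+-8.000000=0.0000
k=2 src: inc=-8.000000, refl=-8.000000·-0.600000=4.8000; V=8.000000+-8.000000+4.800000=4.8000
k=3 load: inc=4.800000, refl=4.800000·-1.000000=-4.8000; V=0.000000+4.800000+-4.800000=0.0000
k=4 src: inc=-4.800000, refl=-4.800000·-0.600000=2.8800; V=4.800000+-4.800000+2.880000=2.8800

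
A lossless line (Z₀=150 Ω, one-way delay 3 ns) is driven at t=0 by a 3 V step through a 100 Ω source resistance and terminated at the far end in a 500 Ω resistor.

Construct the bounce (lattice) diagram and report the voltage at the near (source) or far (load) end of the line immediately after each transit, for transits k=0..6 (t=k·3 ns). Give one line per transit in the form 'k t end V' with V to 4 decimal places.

Γ_L=0.538462, Γ_S=-0.200000; launch V₁=3·150/250=1.800000
k=0 src: V=1.8000
k=1 load: inc=1.800000, refl=1.800000·0.538462=0.9692; V=0.000000+1.800000+0.969231=2.7692
k=2 src: inc=0.969231, refl=0.969231·-0.200000=-0.1938; V=1.800000+0.969231+-0.193846=2.5754
k=3 load: inc=-0.193846, refl=-0.193846·0.538462=-0.1044; V=2.769231+-0.193846+-0.104379=2.4710
k=4 src: inc=-0.104379, refl=-0.104379·-0.200000=0.0209; V=2.575385+-0.104379+0.020876=2.4919
k=5 load: inc=0.020876, refl=0.020876·0.538462=0.0112; V=2.471006+0.020876+0.011241=2.5031
k=6 src: inc=0.011241, refl=0.011241·-0.200000=-0.0022; V=2.491882+0.011241+-0.002248=2.5009

0 0 source 1.8000
1 3 load 2.7692
2 6 source 2.5754
3 9 load 2.4710
4 12 source 2.4919
5 15 load 2.5031
6 18 source 2.5009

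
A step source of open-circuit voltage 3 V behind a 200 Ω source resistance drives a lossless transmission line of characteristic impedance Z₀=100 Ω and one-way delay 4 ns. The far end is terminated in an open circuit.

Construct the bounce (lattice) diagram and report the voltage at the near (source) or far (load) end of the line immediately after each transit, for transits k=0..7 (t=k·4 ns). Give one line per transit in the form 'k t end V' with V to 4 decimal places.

0 0 source 1.0000
1 4 load 2.0000
2 8 source 2.3333
3 12 load 2.6667
4 16 source 2.7778
5 20 load 2.8889
6 24 source 2.9259
7 28 load 2.9630

Γ_L=1.000000, Γ_S=0.333333; launch V₁=3·100/300=1.000000
k=0 src: V=1.0000
k=1 load: inc=1.000000, refl=1.000000·1.000000=1.0000; V=0.000000+1.000000+1.000000=2.0000
k=2 src: inc=1.000000, refl=1.000000·0.333333=0.3333; V=1.000000+1.000000+0.333333=2.3333
k=3 load: inc=0.333333, refl=0.333333·1.000000=0.3333; V=2.000000+0.333333+0.333333=2.6667
k=4 src: inc=0.333333, refl=0.333333·0.333333=0.1111; V=2.333333+0.333333+0.111111=2.7778
k=5 load: inc=0.111111, refl=0.111111·1.000000=0.1111; V=2.666667+0.111111+0.111111=2.8889
k=6 src: inc=0.111111, refl=0.111111·0.333333=0.0370; V=2.777778+0.111111+0.037037=2.9259
k=7 load: inc=0.037037, refl=0.037037·1.000000=0.0370; V=2.888889+0.037037+0.037037=2.9630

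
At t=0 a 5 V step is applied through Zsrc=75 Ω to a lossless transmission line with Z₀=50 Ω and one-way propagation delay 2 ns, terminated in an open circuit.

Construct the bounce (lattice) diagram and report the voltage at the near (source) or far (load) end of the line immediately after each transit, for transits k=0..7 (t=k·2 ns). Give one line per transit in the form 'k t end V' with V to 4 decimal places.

0 0 source 2.0000
1 2 load 4.0000
2 4 source 4.4000
3 6 load 4.8000
4 8 source 4.8800
5 10 load 4.9600
6 12 source 4.9760
7 14 load 4.9920

Γ_L=1.000000, Γ_S=0.200000; launch V₁=5·50/125=2.000000
k=0 src: V=2.0000
k=1 load: inc=2.000000, refl=2.000000·1.000000=2.0000; V=0.000000+2.000000+2.000000=4.0000
k=2 src: inc=2.000000, refl=2.000000·0.200000=0.4000; V=2.000000+2.000000+0.400000=4.4000
k=3 load: inc=0.400000, refl=0.400000·1.000000=0.4000; V=4.000000+0.400000+0.400000=4.8000
k=4 src: inc=0.400000, refl=0.400000·0.200000=0.0800; V=4.400000+0.400000+0.080000=4.8800
k=5 load: inc=0.080000, refl=0.080000·1.000000=0.0800; V=4.800000+0.080000+0.080000=4.9600
k=6 src: inc=0.080000, refl=0.080000·0.200000=0.0160; V=4.880000+0.080000+0.016000=4.9760
k=7 load: inc=0.016000, refl=0.016000·1.000000=0.0160; V=4.960000+0.016000+0.016000=4.9920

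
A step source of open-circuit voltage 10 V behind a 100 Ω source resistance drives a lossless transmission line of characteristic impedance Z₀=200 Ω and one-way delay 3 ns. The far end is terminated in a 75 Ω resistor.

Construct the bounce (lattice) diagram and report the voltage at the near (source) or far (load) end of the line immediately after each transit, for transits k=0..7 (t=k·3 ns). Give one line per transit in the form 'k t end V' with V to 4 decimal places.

Γ_L=-0.454545, Γ_S=-0.333333; launch V₁=10·200/300=6.666667
k=0 src: V=6.6667
k=1 load: inc=6.666667, refl=6.666667·-0.454545=-3.0303; V=0.000000+6.666667+-3.030303=3.6364
k=2 src: inc=-3.030303, refl=-3.030303·-0.333333=1.0101; V=6.666667+-3.030303+1.010101=4.6465
k=3 load: inc=1.010101, refl=1.010101·-0.454545=-0.4591; V=3.636364+1.010101+-0.459137=4.1873
k=4 src: inc=-0.459137, refl=-0.459137·-0.333333=0.1530; V=4.646465+-0.459137+0.153046=4.3404
k=5 load: inc=0.153046, refl=0.153046·-0.454545=-0.0696; V=4.187328+0.153046+-0.069566=4.2708
k=6 src: inc=-0.069566, refl=-0.069566·-0.333333=0.0232; V=4.340373+-0.069566+0.023189=4.2940
k=7 load: inc=0.023189, refl=0.023189·-0.454545=-0.0105; V=4.270807+0.023189+-0.010540=4.2835

0 0 source 6.6667
1 3 load 3.6364
2 6 source 4.6465
3 9 load 4.1873
4 12 source 4.3404
5 15 load 4.2708
6 18 source 4.2940
7 21 load 4.2835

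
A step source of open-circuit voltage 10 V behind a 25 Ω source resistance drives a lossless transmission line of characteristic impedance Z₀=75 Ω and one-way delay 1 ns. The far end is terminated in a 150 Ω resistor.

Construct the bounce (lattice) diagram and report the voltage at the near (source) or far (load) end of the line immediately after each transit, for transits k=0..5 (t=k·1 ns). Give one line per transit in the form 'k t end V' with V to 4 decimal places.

0 0 source 7.5000
1 1 load 10.0000
2 2 source 8.7500
3 3 load 8.3333
4 4 source 8.5417
5 5 load 8.6111

Γ_L=0.333333, Γ_S=-0.500000; launch V₁=10·75/100=7.500000
k=0 src: V=7.5000
k=1 load: inc=7.500000, refl=7.500000·0.333333=2.5000; V=0.000000+7.500000+2.500000=10.0000
k=2 src: inc=2.500000, refl=2.500000·-0.500000=-1.2500; V=7.500000+2.500000+-1.250000=8.7500
k=3 load: inc=-1.250000, refl=-1.250000·0.333333=-0.4167; V=10.000000+-1.250000+-0.416667=8.3333
k=4 src: inc=-0.416667, refl=-0.416667·-0.500000=0.2083; V=8.750000+-0.416667+0.208333=8.5417
k=5 load: inc=0.208333, refl=0.208333·0.333333=0.0694; V=8.333333+0.208333+0.069444=8.6111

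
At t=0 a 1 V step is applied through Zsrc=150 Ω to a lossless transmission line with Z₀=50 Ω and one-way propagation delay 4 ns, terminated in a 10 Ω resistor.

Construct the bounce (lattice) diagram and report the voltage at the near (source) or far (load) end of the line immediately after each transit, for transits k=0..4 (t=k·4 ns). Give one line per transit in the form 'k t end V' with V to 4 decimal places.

Γ_L=-0.666667, Γ_S=0.500000; launch V₁=1·50/200=0.250000
k=0 src: V=0.2500
k=1 load: inc=0.250000, refl=0.250000·-0.666667=-0.1667; V=0.000000+0.250000+-0.166667=0.0833
k=2 src: inc=-0.166667, refl=-0.166667·0.500000=-0.0833; V=0.250000+-0.166667+-0.083333=0.0000
k=3 load: inc=-0.083333, refl=-0.083333·-0.666667=0.0556; V=0.083333+-0.083333+0.055556=0.0556
k=4 src: inc=0.055556, refl=0.055556·0.500000=0.0278; V=0.000000+0.055556+0.027778=0.0833

0 0 source 0.2500
1 4 load 0.0833
2 8 source 0.0000
3 12 load 0.0556
4 16 source 0.0833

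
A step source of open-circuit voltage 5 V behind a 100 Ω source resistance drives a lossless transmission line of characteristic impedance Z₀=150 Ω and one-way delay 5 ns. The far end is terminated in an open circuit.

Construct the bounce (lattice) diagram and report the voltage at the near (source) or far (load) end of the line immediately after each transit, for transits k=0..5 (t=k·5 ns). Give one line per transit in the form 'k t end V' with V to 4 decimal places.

0 0 source 3.0000
1 5 load 6.0000
2 10 source 5.4000
3 15 load 4.8000
4 20 source 4.9200
5 25 load 5.0400

Γ_L=1.000000, Γ_S=-0.200000; launch V₁=5·150/250=3.000000
k=0 src: V=3.0000
k=1 load: inc=3.000000, refl=3.000000·1.000000=3.0000; V=0.000000+3.000000+3.000000=6.0000
k=2 src: inc=3.000000, refl=3.000000·-0.200000=-0.6000; V=3.000000+3.000000+-0.600000=5.4000
k=3 load: inc=-0.600000, refl=-0.600000·1.000000=-0.6000; V=6.000000+-0.600000+-0.600000=4.8000
k=4 src: inc=-0.600000, refl=-0.600000·-0.200000=0.1200; V=5.400000+-0.600000+0.120000=4.9200
k=5 load: inc=0.120000, refl=0.120000·1.000000=0.1200; V=4.800000+0.120000+0.120000=5.0400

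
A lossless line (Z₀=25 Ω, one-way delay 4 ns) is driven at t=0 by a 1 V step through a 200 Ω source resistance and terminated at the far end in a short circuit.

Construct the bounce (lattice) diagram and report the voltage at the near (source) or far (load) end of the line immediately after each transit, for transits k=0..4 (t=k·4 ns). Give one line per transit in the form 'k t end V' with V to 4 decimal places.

Γ_L=-1.000000, Γ_S=0.777778; launch V₁=1·25/225=0.111111
k=0 src: V=0.1111
k=1 load: inc=0.111111, refl=0.111111·-1.000000=-0.1111; V=0.000000+0.111111+-0.111111=0.0000
k=2 src: inc=-0.111111, refl=-0.111111·0.777778=-0.0864; V=0.111111+-0.111111+-0.086420=-0.0864
k=3 load: inc=-0.086420, refl=-0.086420·-1.000000=0.0864; V=0.000000+-0.086420+0.086420=0.0000
k=4 src: inc=0.086420, refl=0.086420·0.777778=0.0672; V=-0.086420+0.086420+0.067215=0.0672

0 0 source 0.1111
1 4 load 0.0000
2 8 source -0.0864
3 12 load 0.0000
4 16 source 0.0672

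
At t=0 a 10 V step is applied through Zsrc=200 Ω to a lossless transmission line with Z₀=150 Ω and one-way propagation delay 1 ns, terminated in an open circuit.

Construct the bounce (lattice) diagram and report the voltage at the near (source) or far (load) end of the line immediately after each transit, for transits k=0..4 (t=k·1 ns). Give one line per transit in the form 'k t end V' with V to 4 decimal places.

Γ_L=1.000000, Γ_S=0.142857; launch V₁=10·150/350=4.285714
k=0 src: V=4.2857
k=1 load: inc=4.285714, refl=4.285714·1.000000=4.2857; V=0.000000+4.285714+4.285714=8.5714
k=2 src: inc=4.285714, refl=4.285714·0.142857=0.6122; V=4.285714+4.285714+0.612245=9.1837
k=3 load: inc=0.612245, refl=0.612245·1.000000=0.6122; V=8.571429+0.612245+0.612245=9.7959
k=4 src: inc=0.612245, refl=0.612245·0.142857=0.0875; V=9.183673+0.612245+0.087464=9.8834

0 0 source 4.2857
1 1 load 8.5714
2 2 source 9.1837
3 3 load 9.7959
4 4 source 9.8834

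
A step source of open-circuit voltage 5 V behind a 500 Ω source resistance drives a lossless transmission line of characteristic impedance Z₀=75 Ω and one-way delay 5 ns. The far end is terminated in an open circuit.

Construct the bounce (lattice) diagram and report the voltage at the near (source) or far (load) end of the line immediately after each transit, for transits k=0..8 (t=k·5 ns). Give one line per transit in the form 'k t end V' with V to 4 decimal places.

0 0 source 0.6522
1 5 load 1.3043
2 10 source 1.7864
3 15 load 2.2684
4 20 source 2.6247
5 25 load 2.9810
6 30 source 3.2444
7 35 load 3.5077
8 40 source 3.7024

Γ_L=1.000000, Γ_S=0.739130; launch V₁=5·75/575=0.652174
k=0 src: V=0.6522
k=1 load: inc=0.652174, refl=0.652174·1.000000=0.6522; V=0.000000+0.652174+0.652174=1.3043
k=2 src: inc=0.652174, refl=0.652174·0.739130=0.4820; V=0.652174+0.652174+0.482042=1.7864
k=3 load: inc=0.482042, refl=0.482042·1.000000=0.4820; V=1.304348+0.482042+0.482042=2.2684
k=4 src: inc=0.482042, refl=0.482042·0.739130=0.3563; V=1.786389+0.482042+0.356292=2.6247
k=5 load: inc=0.356292, refl=0.356292·1.000000=0.3563; V=2.268431+0.356292+0.356292=2.9810
k=6 src: inc=0.356292, refl=0.356292·0.739130=0.2633; V=2.624723+0.356292+0.263346=3.2444
k=7 load: inc=0.263346, refl=0.263346·1.000000=0.2633; V=2.981014+0.263346+0.263346=3.5077
k=8 src: inc=0.263346, refl=0.263346·0.739130=0.1946; V=3.244360+0.263346+0.194647=3.7024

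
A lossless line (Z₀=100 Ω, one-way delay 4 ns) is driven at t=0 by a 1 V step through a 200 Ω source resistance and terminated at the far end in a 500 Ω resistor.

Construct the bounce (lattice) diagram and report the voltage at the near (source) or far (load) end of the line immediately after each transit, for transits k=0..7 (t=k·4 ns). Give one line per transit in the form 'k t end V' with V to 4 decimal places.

Γ_L=0.666667, Γ_S=0.333333; launch V₁=1·100/300=0.333333
k=0 src: V=0.3333
k=1 load: inc=0.333333, refl=0.333333·0.666667=0.2222; V=0.000000+0.333333+0.222222=0.5556
k=2 src: inc=0.222222, refl=0.222222·0.333333=0.0741; V=0.333333+0.222222+0.074074=0.6296
k=3 load: inc=0.074074, refl=0.074074·0.666667=0.0494; V=0.555556+0.074074+0.049383=0.6790
k=4 src: inc=0.049383, refl=0.049383·0.333333=0.0165; V=0.629630+0.049383+0.016461=0.6955
k=5 load: inc=0.016461, refl=0.016461·0.666667=0.0110; V=0.679012+0.016461+0.010974=0.7064
k=6 src: inc=0.010974, refl=0.010974·0.333333=0.0037; V=0.695473+0.010974+0.003658=0.7101
k=7 load: inc=0.003658, refl=0.003658·0.666667=0.0024; V=0.706447+0.003658+0.002439=0.7125

0 0 source 0.3333
1 4 load 0.5556
2 8 source 0.6296
3 12 load 0.6790
4 16 source 0.6955
5 20 load 0.7064
6 24 source 0.7101
7 28 load 0.7125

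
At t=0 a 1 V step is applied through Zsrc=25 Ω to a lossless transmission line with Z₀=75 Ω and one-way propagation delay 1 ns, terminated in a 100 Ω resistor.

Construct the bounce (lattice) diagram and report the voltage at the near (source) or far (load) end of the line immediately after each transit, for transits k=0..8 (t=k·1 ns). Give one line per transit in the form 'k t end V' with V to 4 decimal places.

0 0 source 0.7500
1 1 load 0.8571
2 2 source 0.8036
3 3 load 0.7959
4 4 source 0.7997
5 5 load 0.8003
6 6 source 0.8000
7 7 load 0.8000
8 8 source 0.8000

Γ_L=0.142857, Γ_S=-0.500000; launch V₁=1·75/100=0.750000
k=0 src: V=0.7500
k=1 load: inc=0.750000, refl=0.750000·0.142857=0.1071; V=0.000000+0.750000+0.107143=0.8571
k=2 src: inc=0.107143, refl=0.107143·-0.500000=-0.0536; V=0.750000+0.107143+-0.053571=0.8036
k=3 load: inc=-0.053571, refl=-0.053571·0.142857=-0.0077; V=0.857143+-0.053571+-0.007653=0.7959
k=4 src: inc=-0.007653, refl=-0.007653·-0.500000=0.0038; V=0.803571+-0.007653+0.003827=0.7997
k=5 load: inc=0.003827, refl=0.003827·0.142857=0.0005; V=0.795918+0.003827+0.000547=0.8003
k=6 src: inc=0.000547, refl=0.000547·-0.500000=-0.0003; V=0.799745+0.000547+-0.000273=0.8000
k=7 load: inc=-0.000273, refl=-0.000273·0.142857=-0.0000; V=0.800292+-0.000273+-0.000039=0.8000
k=8 src: inc=-0.000039, refl=-0.000039·-0.500000=0.0000; V=0.800018+-0.000039+0.000020=0.8000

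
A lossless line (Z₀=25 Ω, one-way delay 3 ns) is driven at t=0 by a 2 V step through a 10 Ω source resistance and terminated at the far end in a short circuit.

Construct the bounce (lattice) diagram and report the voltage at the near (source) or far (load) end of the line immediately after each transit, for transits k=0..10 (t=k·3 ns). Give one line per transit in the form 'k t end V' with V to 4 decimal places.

Γ_L=-1.000000, Γ_S=-0.428571; launch V₁=2·25/35=1.428571
k=0 src: V=1.4286
k=1 load: inc=1.428571, refl=1.428571·-1.000000=-1.4286; V=0.000000+1.428571+-1.428571=0.0000
k=2 src: inc=-1.428571, refl=-1.428571·-0.428571=0.6122; V=1.428571+-1.428571+0.612245=0.6122
k=3 load: inc=0.612245, refl=0.612245·-1.000000=-0.6122; V=0.000000+0.612245+-0.612245=0.0000
k=4 src: inc=-0.612245, refl=-0.612245·-0.428571=0.2624; V=0.612245+-0.612245+0.262391=0.2624
k=5 load: inc=0.262391, refl=0.262391·-1.000000=-0.2624; V=0.000000+0.262391+-0.262391=0.0000
k=6 src: inc=-0.262391, refl=-0.262391·-0.428571=0.1125; V=0.262391+-0.262391+0.112453=0.1125
k=7 load: inc=0.112453, refl=0.112453·-1.000000=-0.1125; V=0.000000+0.112453+-0.112453=0.0000
k=8 src: inc=-0.112453, refl=-0.112453·-0.428571=0.0482; V=0.112453+-0.112453+0.048194=0.0482
k=9 load: inc=0.048194, refl=0.048194·-1.000000=-0.0482; V=0.000000+0.048194+-0.048194=0.0000
k=10 src: inc=-0.048194, refl=-0.048194·-0.428571=0.0207; V=0.048194+-0.048194+0.020655=0.0207

0 0 source 1.4286
1 3 load 0.0000
2 6 source 0.6122
3 9 load 0.0000
4 12 source 0.2624
5 15 load 0.0000
6 18 source 0.1125
7 21 load 0.0000
8 24 source 0.0482
9 27 load 0.0000
10 30 source 0.0207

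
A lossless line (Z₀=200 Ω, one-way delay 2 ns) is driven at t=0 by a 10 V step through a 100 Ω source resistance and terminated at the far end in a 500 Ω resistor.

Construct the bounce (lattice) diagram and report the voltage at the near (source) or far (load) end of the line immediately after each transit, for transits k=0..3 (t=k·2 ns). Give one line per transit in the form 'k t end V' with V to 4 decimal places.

Γ_L=0.428571, Γ_S=-0.333333; launch V₁=10·200/300=6.666667
k=0 src: V=6.6667
k=1 load: inc=6.666667, refl=6.666667·0.428571=2.8571; V=0.000000+6.666667+2.857143=9.5238
k=2 src: inc=2.857143, refl=2.857143·-0.333333=-0.9524; V=6.666667+2.857143+-0.952381=8.5714
k=3 load: inc=-0.952381, refl=-0.952381·0.428571=-0.4082; V=9.523810+-0.952381+-0.408163=8.1633

0 0 source 6.6667
1 2 load 9.5238
2 4 source 8.5714
3 6 load 8.1633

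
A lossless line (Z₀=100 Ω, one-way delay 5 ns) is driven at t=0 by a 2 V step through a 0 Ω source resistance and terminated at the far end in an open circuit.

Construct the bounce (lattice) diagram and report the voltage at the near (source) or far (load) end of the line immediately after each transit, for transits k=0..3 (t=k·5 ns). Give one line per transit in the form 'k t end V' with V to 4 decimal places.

0 0 source 2.0000
1 5 load 4.0000
2 10 source 2.0000
3 15 load 0.0000

Γ_L=1.000000, Γ_S=-1.000000; launch V₁=2·100/100=2.000000
k=0 src: V=2.0000
k=1 load: inc=2.000000, refl=2.000000·1.000000=2.0000; V=0.000000+2.000000+2.000000=4.0000
k=2 src: inc=2.000000, refl=2.000000·-1.000000=-2.0000; V=2.000000+2.000000+-2.000000=2.0000
k=3 load: inc=-2.000000, refl=-2.000000·1.000000=-2.0000; V=4.000000+-2.000000+-2.000000=0.0000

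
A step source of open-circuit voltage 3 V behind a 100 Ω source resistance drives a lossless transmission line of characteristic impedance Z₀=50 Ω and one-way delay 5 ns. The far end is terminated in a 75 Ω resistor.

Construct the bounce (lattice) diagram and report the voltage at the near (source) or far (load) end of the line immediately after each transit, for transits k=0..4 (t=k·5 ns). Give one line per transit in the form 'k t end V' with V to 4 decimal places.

0 0 source 1.0000
1 5 load 1.2000
2 10 source 1.2667
3 15 load 1.2800
4 20 source 1.2844

Γ_L=0.200000, Γ_S=0.333333; launch V₁=3·50/150=1.000000
k=0 src: V=1.0000
k=1 load: inc=1.000000, refl=1.000000·0.200000=0.2000; V=0.000000+1.000000+0.200000=1.2000
k=2 src: inc=0.200000, refl=0.200000·0.333333=0.0667; V=1.000000+0.200000+0.066667=1.2667
k=3 load: inc=0.066667, refl=0.066667·0.200000=0.0133; V=1.200000+0.066667+0.013333=1.2800
k=4 src: inc=0.013333, refl=0.013333·0.333333=0.0044; V=1.266667+0.013333+0.004444=1.2844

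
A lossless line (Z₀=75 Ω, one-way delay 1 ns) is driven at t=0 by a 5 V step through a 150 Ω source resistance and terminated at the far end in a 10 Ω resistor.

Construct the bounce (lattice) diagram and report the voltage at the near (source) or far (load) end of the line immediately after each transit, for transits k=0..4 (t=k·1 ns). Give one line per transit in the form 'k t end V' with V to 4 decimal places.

Γ_L=-0.764706, Γ_S=0.333333; launch V₁=5·75/225=1.666667
k=0 src: V=1.6667
k=1 load: inc=1.666667, refl=1.666667·-0.764706=-1.2745; V=0.000000+1.666667+-1.274510=0.3922
k=2 src: inc=-1.274510, refl=-1.274510·0.333333=-0.4248; V=1.666667+-1.274510+-0.424837=-0.0327
k=3 load: inc=-0.424837, refl=-0.424837·-0.764706=0.3249; V=0.392157+-0.424837+0.324875=0.2922
k=4 src: inc=0.324875, refl=0.324875·0.333333=0.1083; V=-0.032680+0.324875+0.108292=0.4005

0 0 source 1.6667
1 1 load 0.3922
2 2 source -0.0327
3 3 load 0.2922
4 4 source 0.4005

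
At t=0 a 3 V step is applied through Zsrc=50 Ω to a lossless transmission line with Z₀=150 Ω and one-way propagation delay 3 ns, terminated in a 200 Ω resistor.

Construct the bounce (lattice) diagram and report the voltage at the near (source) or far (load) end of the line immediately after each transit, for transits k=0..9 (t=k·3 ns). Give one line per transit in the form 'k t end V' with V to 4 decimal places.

Γ_L=0.142857, Γ_S=-0.500000; launch V₁=3·150/200=2.250000
k=0 src: V=2.2500
k=1 load: inc=2.250000, refl=2.250000·0.142857=0.3214; V=0.000000+2.250000+0.321429=2.5714
k=2 src: inc=0.321429, refl=0.321429·-0.500000=-0.1607; V=2.250000+0.321429+-0.160714=2.4107
k=3 load: inc=-0.160714, refl=-0.160714·0.142857=-0.0230; V=2.571429+-0.160714+-0.022959=2.3878
k=4 src: inc=-0.022959, refl=-0.022959·-0.500000=0.0115; V=2.410714+-0.022959+0.011480=2.3992
k=5 load: inc=0.011480, refl=0.011480·0.142857=0.0016; V=2.387755+0.011480+0.001640=2.4009
k=6 src: inc=0.001640, refl=0.001640·-0.500000=-0.0008; V=2.399235+0.001640+-0.000820=2.4001
k=7 load: inc=-0.000820, refl=-0.000820·0.142857=-0.0001; V=2.400875+-0.000820+-0.000117=2.3999
k=8 src: inc=-0.000117, refl=-0.000117·-0.500000=0.0001; V=2.400055+-0.000117+0.000059=2.4000
k=9 load: inc=0.000059, refl=0.000059·0.142857=0.0000; V=2.399938+0.000059+0.000008=2.4000

0 0 source 2.2500
1 3 load 2.5714
2 6 source 2.4107
3 9 load 2.3878
4 12 source 2.3992
5 15 load 2.4009
6 18 source 2.4001
7 21 load 2.3999
8 24 source 2.4000
9 27 load 2.4000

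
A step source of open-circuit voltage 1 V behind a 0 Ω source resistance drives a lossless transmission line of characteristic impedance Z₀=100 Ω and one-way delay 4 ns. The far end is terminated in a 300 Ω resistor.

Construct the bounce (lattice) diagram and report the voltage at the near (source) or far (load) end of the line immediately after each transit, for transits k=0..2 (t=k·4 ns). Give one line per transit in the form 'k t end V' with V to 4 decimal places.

Γ_L=0.500000, Γ_S=-1.000000; launch V₁=1·100/100=1.000000
k=0 src: V=1.0000
k=1 load: inc=1.000000, refl=1.000000·0.500000=0.5000; V=0.000000+1.000000+0.500000=1.5000
k=2 src: inc=0.500000, refl=0.500000·-1.000000=-0.5000; V=1.000000+0.500000+-0.500000=1.0000

0 0 source 1.0000
1 4 load 1.5000
2 8 source 1.0000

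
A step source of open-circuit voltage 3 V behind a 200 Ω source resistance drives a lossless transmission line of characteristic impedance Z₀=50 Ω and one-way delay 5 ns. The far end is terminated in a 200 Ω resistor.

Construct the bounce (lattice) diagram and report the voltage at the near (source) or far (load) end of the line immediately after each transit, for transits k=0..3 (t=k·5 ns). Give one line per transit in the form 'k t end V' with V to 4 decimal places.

0 0 source 0.6000
1 5 load 0.9600
2 10 source 1.1760
3 15 load 1.3056

Γ_L=0.600000, Γ_S=0.600000; launch V₁=3·50/250=0.600000
k=0 src: V=0.6000
k=1 load: inc=0.600000, refl=0.600000·0.600000=0.3600; V=0.000000+0.600000+0.360000=0.9600
k=2 src: inc=0.360000, refl=0.360000·0.600000=0.2160; V=0.600000+0.360000+0.216000=1.1760
k=3 load: inc=0.216000, refl=0.216000·0.600000=0.1296; V=0.960000+0.216000+0.129600=1.3056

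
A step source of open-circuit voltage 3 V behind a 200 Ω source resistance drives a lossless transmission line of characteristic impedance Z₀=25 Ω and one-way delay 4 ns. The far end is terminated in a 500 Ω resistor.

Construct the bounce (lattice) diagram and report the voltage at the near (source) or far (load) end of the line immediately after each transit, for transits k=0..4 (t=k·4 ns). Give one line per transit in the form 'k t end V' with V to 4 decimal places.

Γ_L=0.904762, Γ_S=0.777778; launch V₁=3·25/225=0.333333
k=0 src: V=0.3333
k=1 load: inc=0.333333, refl=0.333333·0.904762=0.3016; V=0.000000+0.333333+0.301587=0.6349
k=2 src: inc=0.301587, refl=0.301587·0.777778=0.2346; V=0.333333+0.301587+0.234568=0.8695
k=3 load: inc=0.234568, refl=0.234568·0.904762=0.2122; V=0.634921+0.234568+0.212228=1.0817
k=4 src: inc=0.212228, refl=0.212228·0.777778=0.1651; V=0.869489+0.212228+0.165066=1.2468

0 0 source 0.3333
1 4 load 0.6349
2 8 source 0.8695
3 12 load 1.0817
4 16 source 1.2468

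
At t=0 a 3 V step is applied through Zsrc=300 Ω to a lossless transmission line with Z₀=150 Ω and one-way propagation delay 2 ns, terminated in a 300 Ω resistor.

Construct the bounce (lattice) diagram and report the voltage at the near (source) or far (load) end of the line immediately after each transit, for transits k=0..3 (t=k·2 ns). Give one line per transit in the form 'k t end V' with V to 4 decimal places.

Γ_L=0.333333, Γ_S=0.333333; launch V₁=3·150/450=1.000000
k=0 src: V=1.0000
k=1 load: inc=1.000000, refl=1.000000·0.333333=0.3333; V=0.000000+1.000000+0.333333=1.3333
k=2 src: inc=0.333333, refl=0.333333·0.333333=0.1111; V=1.000000+0.333333+0.111111=1.4444
k=3 load: inc=0.111111, refl=0.111111·0.333333=0.0370; V=1.333333+0.111111+0.037037=1.4815

0 0 source 1.0000
1 2 load 1.3333
2 4 source 1.4444
3 6 load 1.4815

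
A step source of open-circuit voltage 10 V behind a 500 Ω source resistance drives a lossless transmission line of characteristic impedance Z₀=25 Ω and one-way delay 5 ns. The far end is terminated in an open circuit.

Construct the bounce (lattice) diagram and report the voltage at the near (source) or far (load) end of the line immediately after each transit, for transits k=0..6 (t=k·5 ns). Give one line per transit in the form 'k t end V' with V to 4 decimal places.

0 0 source 0.4762
1 5 load 0.9524
2 10 source 1.3832
3 15 load 1.8141
4 20 source 2.2039
5 25 load 2.5937
6 30 source 2.9464

Γ_L=1.000000, Γ_S=0.904762; launch V₁=10·25/525=0.476190
k=0 src: V=0.4762
k=1 load: inc=0.476190, refl=0.476190·1.000000=0.4762; V=0.000000+0.476190+0.476190=0.9524
k=2 src: inc=0.476190, refl=0.476190·0.904762=0.4308; V=0.476190+0.476190+0.430839=1.3832
k=3 load: inc=0.430839, refl=0.430839·1.000000=0.4308; V=0.952381+0.430839+0.430839=1.8141
k=4 src: inc=0.430839, refl=0.430839·0.904762=0.3898; V=1.383220+0.430839+0.389807=2.2039
k=5 load: inc=0.389807, refl=0.389807·1.000000=0.3898; V=1.814059+0.389807+0.389807=2.5937
k=6 src: inc=0.389807, refl=0.389807·0.904762=0.3527; V=2.203866+0.389807+0.352682=2.9464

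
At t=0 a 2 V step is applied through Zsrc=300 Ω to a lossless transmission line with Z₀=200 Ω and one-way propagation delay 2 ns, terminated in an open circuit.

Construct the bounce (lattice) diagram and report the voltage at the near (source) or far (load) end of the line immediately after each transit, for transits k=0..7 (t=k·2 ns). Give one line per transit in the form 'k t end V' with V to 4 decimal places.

0 0 source 0.8000
1 2 load 1.6000
2 4 source 1.7600
3 6 load 1.9200
4 8 source 1.9520
5 10 load 1.9840
6 12 source 1.9904
7 14 load 1.9968

Γ_L=1.000000, Γ_S=0.200000; launch V₁=2·200/500=0.800000
k=0 src: V=0.8000
k=1 load: inc=0.800000, refl=0.800000·1.000000=0.8000; V=0.000000+0.800000+0.800000=1.6000
k=2 src: inc=0.800000, refl=0.800000·0.200000=0.1600; V=0.800000+0.800000+0.160000=1.7600
k=3 load: inc=0.160000, refl=0.160000·1.000000=0.1600; V=1.600000+0.160000+0.160000=1.9200
k=4 src: inc=0.160000, refl=0.160000·0.200000=0.0320; V=1.760000+0.160000+0.032000=1.9520
k=5 load: inc=0.032000, refl=0.032000·1.000000=0.0320; V=1.920000+0.032000+0.032000=1.9840
k=6 src: inc=0.032000, refl=0.032000·0.200000=0.0064; V=1.952000+0.032000+0.006400=1.9904
k=7 load: inc=0.006400, refl=0.006400·1.000000=0.0064; V=1.984000+0.006400+0.006400=1.9968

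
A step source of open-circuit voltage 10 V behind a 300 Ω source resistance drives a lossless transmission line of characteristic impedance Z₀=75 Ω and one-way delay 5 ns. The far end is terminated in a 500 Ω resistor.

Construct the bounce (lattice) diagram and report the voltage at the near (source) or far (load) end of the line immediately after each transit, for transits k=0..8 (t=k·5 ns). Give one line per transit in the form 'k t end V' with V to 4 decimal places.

Γ_L=0.739130, Γ_S=0.600000; launch V₁=10·75/375=2.000000
k=0 src: V=2.0000
k=1 load: inc=2.000000, refl=2.000000·0.739130=1.4783; V=0.000000+2.000000+1.478261=3.4783
k=2 src: inc=1.478261, refl=1.478261·0.600000=0.8870; V=2.000000+1.478261+0.886957=4.3652
k=3 load: inc=0.886957, refl=0.886957·0.739130=0.6556; V=3.478261+0.886957+0.655577=5.0208
k=4 src: inc=0.655577, refl=0.655577·0.600000=0.3933; V=4.365217+0.655577+0.393346=5.4141
k=5 load: inc=0.393346, refl=0.393346·0.739130=0.2907; V=5.020794+0.393346+0.290734=5.7049
k=6 src: inc=0.290734, refl=0.290734·0.600000=0.1744; V=5.414140+0.290734+0.174440=5.8793
k=7 load: inc=0.174440, refl=0.174440·0.739130=0.1289; V=5.704874+0.174440+0.128934=6.0082
k=8 src: inc=0.128934, refl=0.128934·0.600000=0.0774; V=5.879314+0.128934+0.077361=6.0856

0 0 source 2.0000
1 5 load 3.4783
2 10 source 4.3652
3 15 load 5.0208
4 20 source 5.4141
5 25 load 5.7049
6 30 source 5.8793
7 35 load 6.0082
8 40 source 6.0856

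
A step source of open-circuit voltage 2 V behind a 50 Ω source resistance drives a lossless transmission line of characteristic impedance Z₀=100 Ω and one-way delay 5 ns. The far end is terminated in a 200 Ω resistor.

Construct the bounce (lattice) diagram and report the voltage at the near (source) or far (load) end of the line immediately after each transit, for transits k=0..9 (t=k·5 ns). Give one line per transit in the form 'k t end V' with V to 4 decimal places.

0 0 source 1.3333
1 5 load 1.7778
2 10 source 1.6296
3 15 load 1.5802
4 20 source 1.5967
5 25 load 1.6022
6 30 source 1.6004
7 35 load 1.5998
8 40 source 1.6000
9 45 load 1.6000

Γ_L=0.333333, Γ_S=-0.333333; launch V₁=2·100/150=1.333333
k=0 src: V=1.3333
k=1 load: inc=1.333333, refl=1.333333·0.333333=0.4444; V=0.000000+1.333333+0.444444=1.7778
k=2 src: inc=0.444444, refl=0.444444·-0.333333=-0.1481; V=1.333333+0.444444+-0.148148=1.6296
k=3 load: inc=-0.148148, refl=-0.148148·0.333333=-0.0494; V=1.777778+-0.148148+-0.049383=1.5802
k=4 src: inc=-0.049383, refl=-0.049383·-0.333333=0.0165; V=1.629630+-0.049383+0.016461=1.5967
k=5 load: inc=0.016461, refl=0.016461·0.333333=0.0055; V=1.580247+0.016461+0.005487=1.6022
k=6 src: inc=0.005487, refl=0.005487·-0.333333=-0.0018; V=1.596708+0.005487+-0.001829=1.6004
k=7 load: inc=-0.001829, refl=-0.001829·0.333333=-0.0006; V=1.602195+-0.001829+-0.000610=1.5998
k=8 src: inc=-0.000610, refl=-0.000610·-0.333333=0.0002; V=1.600366+-0.000610+0.000203=1.6000
k=9 load: inc=0.000203, refl=0.000203·0.333333=0.0001; V=1.599756+0.000203+0.000068=1.6000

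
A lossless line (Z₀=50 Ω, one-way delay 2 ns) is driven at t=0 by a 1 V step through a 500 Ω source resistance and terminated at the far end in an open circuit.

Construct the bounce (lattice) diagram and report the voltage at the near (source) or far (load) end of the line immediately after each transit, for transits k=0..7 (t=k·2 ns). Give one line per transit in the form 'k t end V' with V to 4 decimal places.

0 0 source 0.0909
1 2 load 0.1818
2 4 source 0.2562
3 6 load 0.3306
4 8 source 0.3914
5 10 load 0.4523
6 12 source 0.5021
7 14 load 0.5519

Γ_L=1.000000, Γ_S=0.818182; launch V₁=1·50/550=0.090909
k=0 src: V=0.0909
k=1 load: inc=0.090909, refl=0.090909·1.000000=0.0909; V=0.000000+0.090909+0.090909=0.1818
k=2 src: inc=0.090909, refl=0.090909·0.818182=0.0744; V=0.090909+0.090909+0.074380=0.2562
k=3 load: inc=0.074380, refl=0.074380·1.000000=0.0744; V=0.181818+0.074380+0.074380=0.3306
k=4 src: inc=0.074380, refl=0.074380·0.818182=0.0609; V=0.256198+0.074380+0.060856=0.3914
k=5 load: inc=0.060856, refl=0.060856·1.000000=0.0609; V=0.330579+0.060856+0.060856=0.4523
k=6 src: inc=0.060856, refl=0.060856·0.818182=0.0498; V=0.391435+0.060856+0.049792=0.5021
k=7 load: inc=0.049792, refl=0.049792·1.000000=0.0498; V=0.452292+0.049792+0.049792=0.5519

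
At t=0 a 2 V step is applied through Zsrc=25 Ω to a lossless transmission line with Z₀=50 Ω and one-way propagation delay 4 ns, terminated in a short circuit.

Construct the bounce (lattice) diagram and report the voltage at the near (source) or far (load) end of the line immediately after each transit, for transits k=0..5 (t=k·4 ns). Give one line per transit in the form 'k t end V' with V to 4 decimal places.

0 0 source 1.3333
1 4 load 0.0000
2 8 source 0.4444
3 12 load 0.0000
4 16 source 0.1481
5 20 load 0.0000

Γ_L=-1.000000, Γ_S=-0.333333; launch V₁=2·50/75=1.333333
k=0 src: V=1.3333
k=1 load: inc=1.333333, refl=1.333333·-1.000000=-1.3333; V=0.000000+1.333333+-1.333333=0.0000
k=2 src: inc=-1.333333, refl=-1.333333·-0.333333=0.4444; V=1.333333+-1.333333+0.444444=0.4444
k=3 load: inc=0.444444, refl=0.444444·-1.000000=-0.4444; V=0.000000+0.444444+-0.444444=0.0000
k=4 src: inc=-0.444444, refl=-0.444444·-0.333333=0.1481; V=0.444444+-0.444444+0.148148=0.1481
k=5 load: inc=0.148148, refl=0.148148·-1.000000=-0.1481; V=0.000000+0.148148+-0.148148=0.0000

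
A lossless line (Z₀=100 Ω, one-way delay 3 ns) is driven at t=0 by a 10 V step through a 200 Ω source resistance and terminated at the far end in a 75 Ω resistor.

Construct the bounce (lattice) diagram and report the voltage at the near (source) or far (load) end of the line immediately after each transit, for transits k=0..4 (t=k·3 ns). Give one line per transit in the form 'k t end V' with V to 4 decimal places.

Γ_L=-0.142857, Γ_S=0.333333; launch V₁=10·100/300=3.333333
k=0 src: V=3.3333
k=1 load: inc=3.333333, refl=3.333333·-0.142857=-0.4762; V=0.000000+3.333333+-0.476190=2.8571
k=2 src: inc=-0.476190, refl=-0.476190·0.333333=-0.1587; V=3.333333+-0.476190+-0.158730=2.6984
k=3 load: inc=-0.158730, refl=-0.158730·-0.142857=0.0227; V=2.857143+-0.158730+0.022676=2.7211
k=4 src: inc=0.022676, refl=0.022676·0.333333=0.0076; V=2.698413+0.022676+0.007559=2.7286

0 0 source 3.3333
1 3 load 2.8571
2 6 source 2.6984
3 9 load 2.7211
4 12 source 2.7286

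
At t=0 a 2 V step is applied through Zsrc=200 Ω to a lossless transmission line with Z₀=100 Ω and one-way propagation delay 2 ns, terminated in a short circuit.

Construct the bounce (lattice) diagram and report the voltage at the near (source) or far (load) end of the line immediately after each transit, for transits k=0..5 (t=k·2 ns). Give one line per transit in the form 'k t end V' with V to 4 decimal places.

Γ_L=-1.000000, Γ_S=0.333333; launch V₁=2·100/300=0.666667
k=0 src: V=0.6667
k=1 load: inc=0.666667, refl=0.666667·-1.000000=-0.6667; V=0.000000+0.666667+-0.666667=0.0000
k=2 src: inc=-0.666667, refl=-0.666667·0.333333=-0.2222; V=0.666667+-0.666667+-0.222222=-0.2222
k=3 load: inc=-0.222222, refl=-0.222222·-1.000000=0.2222; V=0.000000+-0.222222+0.222222=0.0000
k=4 src: inc=0.222222, refl=0.222222·0.333333=0.0741; V=-0.222222+0.222222+0.074074=0.0741
k=5 load: inc=0.074074, refl=0.074074·-1.000000=-0.0741; V=0.000000+0.074074+-0.074074=0.0000

0 0 source 0.6667
1 2 load 0.0000
2 4 source -0.2222
3 6 load 0.0000
4 8 source 0.0741
5 10 load 0.0000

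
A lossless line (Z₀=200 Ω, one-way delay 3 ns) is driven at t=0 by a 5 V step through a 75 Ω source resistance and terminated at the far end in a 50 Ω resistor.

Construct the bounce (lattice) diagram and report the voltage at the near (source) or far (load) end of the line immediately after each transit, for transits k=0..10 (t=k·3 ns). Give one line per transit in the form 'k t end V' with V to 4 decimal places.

0 0 source 3.6364
1 3 load 1.4545
2 6 source 2.4463
3 9 load 1.8512
4 12 source 2.1217
5 15 load 1.9594
6 18 source 2.0332
7 21 load 1.9889
8 24 source 2.0091
9 27 load 1.9970
10 30 source 2.0025

Γ_L=-0.600000, Γ_S=-0.454545; launch V₁=5·200/275=3.636364
k=0 src: V=3.6364
k=1 load: inc=3.636364, refl=3.636364·-0.600000=-2.1818; V=0.000000+3.636364+-2.181818=1.4545
k=2 src: inc=-2.181818, refl=-2.181818·-0.454545=0.9917; V=3.636364+-2.181818+0.991736=2.4463
k=3 load: inc=0.991736, refl=0.991736·-0.600000=-0.5950; V=1.454545+0.991736+-0.595041=1.8512
k=4 src: inc=-0.595041, refl=-0.595041·-0.454545=0.2705; V=2.446281+-0.595041+0.270473=2.1217
k=5 load: inc=0.270473, refl=0.270473·-0.600000=-0.1623; V=1.851240+0.270473+-0.162284=1.9594
k=6 src: inc=-0.162284, refl=-0.162284·-0.454545=0.0738; V=2.121713+-0.162284+0.073765=2.0332
k=7 load: inc=0.073765, refl=0.073765·-0.600000=-0.0443; V=1.959429+0.073765+-0.044259=1.9889
k=8 src: inc=-0.044259, refl=-0.044259·-0.454545=0.0201; V=2.033194+-0.044259+0.020118=2.0091
k=9 load: inc=0.020118, refl=0.020118·-0.600000=-0.0121; V=1.988935+0.020118+-0.012071=1.9970
k=10 src: inc=-0.012071, refl=-0.012071·-0.454545=0.0055; V=2.009053+-0.012071+0.005487=2.0025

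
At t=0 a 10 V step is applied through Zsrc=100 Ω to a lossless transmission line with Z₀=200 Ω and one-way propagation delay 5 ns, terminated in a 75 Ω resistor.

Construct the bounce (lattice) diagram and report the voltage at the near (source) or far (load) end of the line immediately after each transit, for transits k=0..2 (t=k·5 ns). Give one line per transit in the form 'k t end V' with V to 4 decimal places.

Γ_L=-0.454545, Γ_S=-0.333333; launch V₁=10·200/300=6.666667
k=0 src: V=6.6667
k=1 load: inc=6.666667, refl=6.666667·-0.454545=-3.0303; V=0.000000+6.666667+-3.030303=3.6364
k=2 src: inc=-3.030303, refl=-3.030303·-0.333333=1.0101; V=6.666667+-3.030303+1.010101=4.6465

0 0 source 6.6667
1 5 load 3.6364
2 10 source 4.6465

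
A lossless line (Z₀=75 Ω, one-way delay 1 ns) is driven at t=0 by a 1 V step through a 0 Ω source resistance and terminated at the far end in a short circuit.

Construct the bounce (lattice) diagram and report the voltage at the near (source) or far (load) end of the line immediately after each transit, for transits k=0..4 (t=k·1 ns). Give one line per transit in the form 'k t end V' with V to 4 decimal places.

Γ_L=-1.000000, Γ_S=-1.000000; launch V₁=1·75/75=1.000000
k=0 src: V=1.0000
k=1 load: inc=1.000000, refl=1.000000·-1.000000=-1.0000; V=0.000000+1.000000+-1.000000=0.0000
k=2 src: inc=-1.000000, refl=-1.000000·-1.000000=1.0000; V=1.000000+-1.000000+1.000000=1.0000
k=3 load: inc=1.000000, refl=1.000000·-1.000000=-1.0000; V=0.000000+1.000000+-1.000000=0.0000
k=4 src: inc=-1.000000, refl=-1.000000·-1.000000=1.0000; V=1.000000+-1.000000+1.000000=1.0000

0 0 source 1.0000
1 1 load 0.0000
2 2 source 1.0000
3 3 load 0.0000
4 4 source 1.0000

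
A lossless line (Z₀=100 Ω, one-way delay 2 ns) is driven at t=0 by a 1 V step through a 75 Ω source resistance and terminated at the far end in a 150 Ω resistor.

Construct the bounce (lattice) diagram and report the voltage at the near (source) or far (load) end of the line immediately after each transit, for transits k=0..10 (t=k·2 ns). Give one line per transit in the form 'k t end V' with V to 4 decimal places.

0 0 source 0.5714
1 2 load 0.6857
2 4 source 0.6694
3 6 load 0.6661
4 8 source 0.6666
5 10 load 0.6667
6 12 source 0.6667
7 14 load 0.6667
8 16 source 0.6667
9 18 load 0.6667
10 20 source 0.6667

Γ_L=0.200000, Γ_S=-0.142857; launch V₁=1·100/175=0.571429
k=0 src: V=0.5714
k=1 load: inc=0.571429, refl=0.571429·0.200000=0.1143; V=0.000000+0.571429+0.114286=0.6857
k=2 src: inc=0.114286, refl=0.114286·-0.142857=-0.0163; V=0.571429+0.114286+-0.016327=0.6694
k=3 load: inc=-0.016327, refl=-0.016327·0.200000=-0.0033; V=0.685714+-0.016327+-0.003265=0.6661
k=4 src: inc=-0.003265, refl=-0.003265·-0.142857=0.0005; V=0.669388+-0.003265+0.000466=0.6666
k=5 load: inc=0.000466, refl=0.000466·0.200000=0.0001; V=0.666122+0.000466+0.000093=0.6667
k=6 src: inc=0.000093, refl=0.000093·-0.142857=-0.0000; V=0.666589+0.000093+-0.000013=0.6667
k=7 load: inc=-0.000013, refl=-0.000013·0.200000=-0.0000; V=0.666682+-0.000013+-0.000003=0.6667
k=8 src: inc=-0.000003, refl=-0.000003·-0.142857=0.0000; V=0.666669+-0.000003+0.000000=0.6667
k=9 load: inc=0.000000, refl=0.000000·0.200000=0.0000; V=0.666666+0.000000+0.000000=0.6667
k=10 src: inc=0.000000, refl=0.000000·-0.142857=-0.0000; V=0.666667+0.000000+-0.000000=0.6667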